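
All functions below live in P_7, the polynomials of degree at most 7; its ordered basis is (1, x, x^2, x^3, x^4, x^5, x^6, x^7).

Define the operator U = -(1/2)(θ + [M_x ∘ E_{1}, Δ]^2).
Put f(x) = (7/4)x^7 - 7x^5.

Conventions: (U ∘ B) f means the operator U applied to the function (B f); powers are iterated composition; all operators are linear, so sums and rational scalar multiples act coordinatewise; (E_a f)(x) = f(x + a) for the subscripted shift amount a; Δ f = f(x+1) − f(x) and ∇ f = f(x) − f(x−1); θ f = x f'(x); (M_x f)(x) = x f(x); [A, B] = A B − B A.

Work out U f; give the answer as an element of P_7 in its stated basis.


θ f = (49/4)x^7 - 35x^5
Δ f = (49/4)x^6 + (147/4)x^5 + (105/4)x^4 - (35/4)x^3 - (133/4)x^2 - (91/4)x - 21/4
E_{1} Δ f = (49/4)x^6 + (441/4)x^5 + (1575/4)x^4 + (2835/4)x^3 + (2597/4)x^2 + (987/4)x + 21/4
M_x E_{1} Δ f = (49/4)x^7 + (441/4)x^6 + (1575/4)x^5 + (2835/4)x^4 + (2597/4)x^3 + (987/4)x^2 + (21/4)x
E_{1} f = (7/4)x^7 + (49/4)x^6 + (119/4)x^5 + (105/4)x^4 - (35/4)x^3 - (133/4)x^2 - (91/4)x - 21/4
M_x E_{1} f = (7/4)x^8 + (49/4)x^7 + (119/4)x^6 + (105/4)x^5 - (35/4)x^4 - (133/4)x^3 - (91/4)x^2 - (21/4)x
Δ (M_x ∘ E_{1}) f = 14x^7 + (539/4)x^6 + (2135/4)x^5 + (4515/4)x^4 + (5397/4)x^3 + (3451/4)x^2 + (917/4)x
[M_x ∘ E_{1}, Δ] f = -(7/4)x^7 - (49/2)x^6 - 140x^5 - 420x^4 - 700x^3 - 616x^2 - 224x
Δ [M_x ∘ E_{1}, Δ] f = -(49/4)x^6 - (735/4)x^5 - (4515/4)x^4 - (14525/4)x^3 - (25697/4)x^2 - (23485/4)x - 8505/4
E_{1} Δ [M_x ∘ E_{1}, Δ] f = -(49/4)x^6 - (1029/4)x^5 - (8925/4)x^4 - (40915/4)x^3 - (104447/4)x^2 - (140483/4)x - 77511/4
M_x E_{1} Δ [M_x ∘ E_{1}, Δ] f = -(49/4)x^7 - (1029/4)x^6 - (8925/4)x^5 - (40915/4)x^4 - (104447/4)x^3 - (140483/4)x^2 - (77511/4)x
E_{1} [M_x ∘ E_{1}, Δ] f = -(7/4)x^7 - (147/4)x^6 - (1295/4)x^5 - (6195/4)x^4 - (17325/4)x^3 - (28161/4)x^2 - (24381/4)x - 8505/4
M_x E_{1} [M_x ∘ E_{1}, Δ] f = -(7/4)x^8 - (147/4)x^7 - (1295/4)x^6 - (6195/4)x^5 - (17325/4)x^4 - (28161/4)x^3 - (24381/4)x^2 - (8505/4)x
Δ (M_x ∘ E_{1}) [M_x ∘ E_{1}, Δ] f = -14x^7 - (1225/4)x^6 - (11249/4)x^5 - (56035/4)x^4 - (162687/4)x^3 - (273091/4)x^2 - (242375/4)x - 21504
[M_x ∘ E_{1}, Δ] [M_x ∘ E_{1}, Δ] f = (7/4)x^7 + 49x^6 + 581x^5 + 3780x^4 + 14560x^3 + 33152x^2 + 41216x + 21504
(θ + [M_x ∘ E_{1}, Δ]^2) f = 14x^7 + 49x^6 + 546x^5 + 3780x^4 + 14560x^3 + 33152x^2 + 41216x + 21504
(-(1/2)(θ + [M_x ∘ E_{1}, Δ]^2)) f = -7x^7 - (49/2)x^6 - 273x^5 - 1890x^4 - 7280x^3 - 16576x^2 - 20608x - 10752

the image equals g(x) = -7x^7 - (49/2)x^6 - 273x^5 - 1890x^4 - 7280x^3 - 16576x^2 - 20608x - 10752


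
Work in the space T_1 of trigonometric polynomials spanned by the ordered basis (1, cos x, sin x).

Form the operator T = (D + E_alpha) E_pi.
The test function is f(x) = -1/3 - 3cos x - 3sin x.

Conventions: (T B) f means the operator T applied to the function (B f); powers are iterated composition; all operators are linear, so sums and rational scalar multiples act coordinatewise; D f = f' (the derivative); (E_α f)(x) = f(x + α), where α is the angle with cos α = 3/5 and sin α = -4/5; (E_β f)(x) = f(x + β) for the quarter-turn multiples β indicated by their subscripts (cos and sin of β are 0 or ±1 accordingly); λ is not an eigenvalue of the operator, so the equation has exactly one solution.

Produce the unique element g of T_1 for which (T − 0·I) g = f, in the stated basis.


write g with unknown coordinates in the stated basis and equate coefficients in (T − 0·I) g = f
solving from the highest basis element down gives g = -1/3 + 3cos x + 6sin x
check: T g = -1/3 - 3cos x - 3sin x
so T g − 0·g = -1/3 - 3cos x - 3sin x = f ✓

the result is g(x) = -1/3 + 3cos x + 6sin x


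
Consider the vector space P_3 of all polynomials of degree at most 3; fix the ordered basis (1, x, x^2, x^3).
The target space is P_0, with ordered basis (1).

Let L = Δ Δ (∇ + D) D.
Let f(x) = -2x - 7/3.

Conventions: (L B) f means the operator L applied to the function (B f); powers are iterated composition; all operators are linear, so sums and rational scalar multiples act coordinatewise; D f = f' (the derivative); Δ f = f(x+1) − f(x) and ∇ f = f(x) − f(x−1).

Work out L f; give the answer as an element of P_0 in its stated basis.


D f = -2
∇ D f = 0
D D f = 0
(∇ + D) D f = 0
Δ ((∇ + D) D) f = 0
Δ Δ ((∇ + D) D) f = 0

the result is g(x) = 0


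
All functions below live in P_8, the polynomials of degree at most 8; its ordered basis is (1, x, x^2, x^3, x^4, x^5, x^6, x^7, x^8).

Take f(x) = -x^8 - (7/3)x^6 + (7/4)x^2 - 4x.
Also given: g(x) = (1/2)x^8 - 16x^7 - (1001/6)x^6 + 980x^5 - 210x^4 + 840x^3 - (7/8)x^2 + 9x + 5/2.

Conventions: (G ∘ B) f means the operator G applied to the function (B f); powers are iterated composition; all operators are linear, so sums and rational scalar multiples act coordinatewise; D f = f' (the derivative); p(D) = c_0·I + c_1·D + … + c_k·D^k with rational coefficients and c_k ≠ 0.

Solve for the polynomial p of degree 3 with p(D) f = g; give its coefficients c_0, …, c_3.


D^0 f = -x^8 - (7/3)x^6 + (7/4)x^2 - 4x
D^1 f = -8x^7 - 14x^5 + (7/2)x - 4
D^2 f = -56x^6 - 70x^4 + 7/2
D^3 f = -336x^5 - 280x^3
matching coefficients of g against c_0 f + c_1 Df + … from the top degree down determines the c_i
solution: c_0 = -1/2, c_1 = 2, c_2 = 3, c_3 = -3

c_0 = -1/2, c_1 = 2, c_2 = 3, c_3 = -3


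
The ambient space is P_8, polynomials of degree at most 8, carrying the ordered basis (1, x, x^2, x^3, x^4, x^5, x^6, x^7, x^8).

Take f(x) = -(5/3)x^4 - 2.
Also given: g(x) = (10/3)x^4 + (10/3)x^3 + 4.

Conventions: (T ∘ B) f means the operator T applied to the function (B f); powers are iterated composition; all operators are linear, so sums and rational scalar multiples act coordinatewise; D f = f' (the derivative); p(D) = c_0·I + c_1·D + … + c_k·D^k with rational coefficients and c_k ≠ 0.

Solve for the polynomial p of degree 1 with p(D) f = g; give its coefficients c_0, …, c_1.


D^0 f = -(5/3)x^4 - 2
D^1 f = -(20/3)x^3
matching coefficients of g against c_0 f + c_1 Df + … from the top degree down determines the c_i
solution: c_0 = -2, c_1 = -1/2

c_0 = -2, c_1 = -1/2


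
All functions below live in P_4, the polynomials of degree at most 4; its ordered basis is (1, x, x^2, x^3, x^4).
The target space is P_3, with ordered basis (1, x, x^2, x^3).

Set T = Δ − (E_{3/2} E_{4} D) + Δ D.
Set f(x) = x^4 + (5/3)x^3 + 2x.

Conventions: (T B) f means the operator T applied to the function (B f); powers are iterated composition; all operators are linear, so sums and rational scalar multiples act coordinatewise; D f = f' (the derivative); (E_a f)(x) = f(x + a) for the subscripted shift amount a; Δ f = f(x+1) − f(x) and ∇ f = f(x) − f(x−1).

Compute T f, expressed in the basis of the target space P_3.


g(x) = -48x^2 - 387x - 9661/12

Δ f = 4x^3 + 11x^2 + 9x + 14/3
D f = 4x^3 + 5x^2 + 2
E_{4} D f = 4x^3 + 53x^2 + 232x + 338
E_{3/2} E_{4} D f = 4x^3 + 71x^2 + 418x + 3275/4
(-(E_{3/2} E_{4} D)) f = -4x^3 - 71x^2 - 418x - 3275/4
D f = 4x^3 + 5x^2 + 2
Δ D f = 12x^2 + 22x + 9
(Δ − (E_{3/2} E_{4} D) + Δ D) f = -48x^2 - 387x - 9661/12


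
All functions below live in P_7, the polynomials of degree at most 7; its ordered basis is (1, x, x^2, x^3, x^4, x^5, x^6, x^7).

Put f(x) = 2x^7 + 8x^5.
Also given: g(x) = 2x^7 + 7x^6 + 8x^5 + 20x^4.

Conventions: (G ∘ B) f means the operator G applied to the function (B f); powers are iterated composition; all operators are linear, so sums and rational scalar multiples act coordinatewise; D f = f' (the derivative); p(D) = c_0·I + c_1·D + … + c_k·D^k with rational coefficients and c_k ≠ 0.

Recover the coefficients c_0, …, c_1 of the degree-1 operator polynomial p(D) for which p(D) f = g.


p(D) = I + (1/2)·D, i.e. c_0 = 1, c_1 = 1/2

D^0 f = 2x^7 + 8x^5
D^1 f = 14x^6 + 40x^4
matching coefficients of g against c_0 f + c_1 Df + … from the top degree down determines the c_i
solution: c_0 = 1, c_1 = 1/2


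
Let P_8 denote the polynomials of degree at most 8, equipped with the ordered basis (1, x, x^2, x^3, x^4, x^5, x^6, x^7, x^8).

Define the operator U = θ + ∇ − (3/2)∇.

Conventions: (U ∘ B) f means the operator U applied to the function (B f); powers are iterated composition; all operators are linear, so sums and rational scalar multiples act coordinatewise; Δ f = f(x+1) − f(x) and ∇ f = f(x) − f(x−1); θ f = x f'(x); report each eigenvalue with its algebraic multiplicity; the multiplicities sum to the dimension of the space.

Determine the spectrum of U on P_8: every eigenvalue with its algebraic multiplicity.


image of 1: 0
image of x: x - 1/2
image of x^2: 2x^2 - x + 1/2
image of x^3: 3x^3 - (3/2)x^2 + (3/2)x - 1/2
image of x^4: 4x^4 - 2x^3 + 3x^2 - 2x + 1/2
image of x^5: 5x^5 - (5/2)x^4 + 5x^3 - 5x^2 + (5/2)x - 1/2
image of x^6: 6x^6 - 3x^5 + (15/2)x^4 - 10x^3 + (15/2)x^2 - 3x + 1/2
image of x^7: 7x^7 - (7/2)x^6 + (21/2)x^5 - (35/2)x^4 + (35/2)x^3 - (21/2)x^2 + (7/2)x - 1/2
image of x^8: 8x^8 - 4x^7 + 14x^6 - 28x^5 + 35x^4 - 28x^3 + 14x^2 - 4x + 1/2
the matrix is upper triangular; its diagonal is (0, 1, 2, 3, 4, 5, 6, 7, 8)
for a triangular matrix the eigenvalues are the diagonal entries, with algebraic multiplicity their repetition count

λ = 0 (multiplicity 1), λ = 1 (multiplicity 1), λ = 2 (multiplicity 1), λ = 3 (multiplicity 1), λ = 4 (multiplicity 1), λ = 5 (multiplicity 1), λ = 6 (multiplicity 1), λ = 7 (multiplicity 1), λ = 8 (multiplicity 1)


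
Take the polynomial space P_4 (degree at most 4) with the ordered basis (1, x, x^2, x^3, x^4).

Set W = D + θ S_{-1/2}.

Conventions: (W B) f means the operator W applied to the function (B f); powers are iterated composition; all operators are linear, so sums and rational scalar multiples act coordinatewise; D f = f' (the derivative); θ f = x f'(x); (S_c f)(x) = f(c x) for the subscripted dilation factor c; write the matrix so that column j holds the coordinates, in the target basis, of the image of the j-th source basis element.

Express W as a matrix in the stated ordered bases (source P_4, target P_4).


the matrix is [[0, 1, 0, 0, 0]; [0, -1/2, 2, 0, 0]; [0, 0, 1/2, 3, 0]; [0, 0, 0, -3/8, 4]; [0, 0, 0, 0, 1/4]] (rows listed top to bottom)

image of 1: 0
image of x: -(1/2)x + 1
image of x^2: (1/2)x^2 + 2x
image of x^3: -(3/8)x^3 + 3x^2
image of x^4: (1/4)x^4 + 4x^3
each image's coordinates form column j of the matrix


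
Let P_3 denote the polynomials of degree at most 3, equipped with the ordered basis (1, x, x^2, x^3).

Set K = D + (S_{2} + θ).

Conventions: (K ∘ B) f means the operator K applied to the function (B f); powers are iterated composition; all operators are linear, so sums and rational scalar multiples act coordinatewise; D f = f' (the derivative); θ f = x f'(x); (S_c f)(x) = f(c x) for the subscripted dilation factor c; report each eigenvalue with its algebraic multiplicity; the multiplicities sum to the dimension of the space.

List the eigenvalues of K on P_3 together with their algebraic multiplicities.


image of 1: 1
image of x: 3x + 1
image of x^2: 6x^2 + 2x
image of x^3: 11x^3 + 3x^2
the matrix is upper triangular; its diagonal is (1, 3, 6, 11)
for a triangular matrix the eigenvalues are the diagonal entries, with algebraic multiplicity their repetition count

λ = 1 (multiplicity 1), λ = 3 (multiplicity 1), λ = 6 (multiplicity 1), λ = 11 (multiplicity 1)


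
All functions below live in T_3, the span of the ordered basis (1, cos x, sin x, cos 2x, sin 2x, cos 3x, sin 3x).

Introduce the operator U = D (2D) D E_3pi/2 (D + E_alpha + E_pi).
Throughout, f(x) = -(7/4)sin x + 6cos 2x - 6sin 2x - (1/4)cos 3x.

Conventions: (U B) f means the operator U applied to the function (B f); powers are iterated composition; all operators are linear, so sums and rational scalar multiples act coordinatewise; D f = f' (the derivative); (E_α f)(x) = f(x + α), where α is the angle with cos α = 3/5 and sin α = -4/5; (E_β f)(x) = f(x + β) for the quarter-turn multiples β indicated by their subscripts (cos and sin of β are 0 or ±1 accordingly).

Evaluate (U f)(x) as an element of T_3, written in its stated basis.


g(x) = (7/10)cos x - (7/5)sin x - (4224/25)cos 2x + (768/25)sin 2x + (3267/125)cos 3x + (8937/250)sin 3x

D f = -(7/4)cos x - 12cos 2x - 12sin 2x + (3/4)sin 3x
E_alpha f = (7/5)cos x - (21/20)sin x + (102/25)cos 2x + (186/25)sin 2x + (117/500)cos 3x - (11/125)sin 3x
E_pi f = (7/4)sin x + 6cos 2x - 6sin 2x + (1/4)cos 3x
(D + E_alpha + E_pi) f = -(7/20)cos x + (7/10)sin x - (48/25)cos 2x - (264/25)sin 2x + (121/250)cos 3x + (331/500)sin 3x
E_3pi/2 (D + E_alpha + E_pi) f = -(7/10)cos x - (7/20)sin x + (48/25)cos 2x + (264/25)sin 2x + (331/500)cos 3x - (121/250)sin 3x
D E_3pi/2 (D + E_alpha + E_pi) f = -(7/20)cos x + (7/10)sin x + (528/25)cos 2x - (96/25)sin 2x - (363/250)cos 3x - (993/500)sin 3x
D (D E_3pi/2) (D + E_alpha + E_pi) f = (7/10)cos x + (7/20)sin x - (192/25)cos 2x - (1056/25)sin 2x - (2979/500)cos 3x + (1089/250)sin 3x
(2D) (D E_3pi/2) (D + E_alpha + E_pi) f = (7/5)cos x + (7/10)sin x - (384/25)cos 2x - (2112/25)sin 2x - (2979/250)cos 3x + (1089/125)sin 3x
D (2D) (D E_3pi/2) (D + E_alpha + E_pi) f = (7/10)cos x - (7/5)sin x - (4224/25)cos 2x + (768/25)sin 2x + (3267/125)cos 3x + (8937/250)sin 3x


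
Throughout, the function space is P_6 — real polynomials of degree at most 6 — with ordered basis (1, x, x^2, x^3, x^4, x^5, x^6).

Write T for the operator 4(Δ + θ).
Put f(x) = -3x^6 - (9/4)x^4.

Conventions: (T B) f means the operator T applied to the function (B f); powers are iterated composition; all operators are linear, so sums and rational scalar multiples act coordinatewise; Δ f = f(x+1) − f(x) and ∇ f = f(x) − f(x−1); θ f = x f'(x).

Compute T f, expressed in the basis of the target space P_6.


Δ f = -18x^5 - 45x^4 - 69x^3 - (117/2)x^2 - 27x - 21/4
θ f = -18x^6 - 9x^4
(Δ + θ) f = -18x^6 - 18x^5 - 54x^4 - 69x^3 - (117/2)x^2 - 27x - 21/4
(4(Δ + θ)) f = -72x^6 - 72x^5 - 216x^4 - 276x^3 - 234x^2 - 108x - 21

the image equals g(x) = -72x^6 - 72x^5 - 216x^4 - 276x^3 - 234x^2 - 108x - 21


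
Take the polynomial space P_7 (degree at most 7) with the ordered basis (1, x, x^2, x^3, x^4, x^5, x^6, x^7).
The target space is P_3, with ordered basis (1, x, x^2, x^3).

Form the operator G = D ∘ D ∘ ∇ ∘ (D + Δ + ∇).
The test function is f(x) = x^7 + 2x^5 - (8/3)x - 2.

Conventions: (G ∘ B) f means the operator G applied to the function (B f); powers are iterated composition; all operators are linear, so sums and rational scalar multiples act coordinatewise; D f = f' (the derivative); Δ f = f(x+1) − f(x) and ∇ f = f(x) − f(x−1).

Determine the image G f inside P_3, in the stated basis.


the image equals g(x) = 2520x^3 - 3780x^2 + 4920x - 1830

D f = 7x^6 + 10x^4 - 8/3
Δ f = 7x^6 + 21x^5 + 45x^4 + 55x^3 + 41x^2 + 17x + 1/3
∇ f = 7x^6 - 21x^5 + 45x^4 - 55x^3 + 41x^2 - 17x + 1/3
(D + Δ + ∇) f = 21x^6 + 100x^4 + 82x^2 - 2
∇ (D + Δ + ∇) f = 126x^5 - 315x^4 + 820x^3 - 915x^2 + 690x - 203
D ∇ (D + Δ + ∇) f = 630x^4 - 1260x^3 + 2460x^2 - 1830x + 690
D D ∇ (D + Δ + ∇) f = 2520x^3 - 3780x^2 + 4920x - 1830


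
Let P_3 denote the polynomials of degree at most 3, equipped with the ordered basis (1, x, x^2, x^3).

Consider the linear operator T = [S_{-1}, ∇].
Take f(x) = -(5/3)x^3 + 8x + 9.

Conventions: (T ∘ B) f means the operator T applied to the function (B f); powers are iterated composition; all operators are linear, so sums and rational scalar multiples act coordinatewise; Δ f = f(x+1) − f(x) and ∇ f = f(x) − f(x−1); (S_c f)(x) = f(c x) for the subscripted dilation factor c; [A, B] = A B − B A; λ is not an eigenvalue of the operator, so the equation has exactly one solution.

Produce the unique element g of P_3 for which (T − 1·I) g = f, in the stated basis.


the result is g(x) = (5/3)x^3 + 10x^2 - 48x - 305/3

write g with unknown coordinates in the stated basis and equate coefficients in (T − 1·I) g = f
solving from the highest basis element down gives g = (5/3)x^3 + 10x^2 - 48x - 305/3
check: T g = 10x^2 - 40x - 278/3
so T g − 1·g = -(5/3)x^3 + 8x + 9 = f ✓


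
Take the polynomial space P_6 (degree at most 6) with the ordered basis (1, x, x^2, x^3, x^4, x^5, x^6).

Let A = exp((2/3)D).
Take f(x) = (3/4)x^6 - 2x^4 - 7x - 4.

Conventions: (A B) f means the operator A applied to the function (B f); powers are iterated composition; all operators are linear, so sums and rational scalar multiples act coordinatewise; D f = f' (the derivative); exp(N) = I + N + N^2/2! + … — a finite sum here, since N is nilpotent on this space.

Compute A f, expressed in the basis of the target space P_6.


the result is g(x) = (3/4)x^6 + 3x^5 + 3x^4 - (8/9)x^3 - (28/9)x^2 - (79/9)x - 2186/243

order-1 term: 3x^5 - (16/3)x^3 - 14/3
order-2 term: 5x^4 - (16/3)x^2
order-3 term: (40/9)x^3 - (64/27)x
order-4 term: (20/9)x^2 - 32/81
order-5 term: (16/27)x
order-6 term: 16/243
the series for exp((2/3)D) f terminates at order 6
exp((2/3)D) f = (3/4)x^6 + 3x^5 + 3x^4 - (8/9)x^3 - (28/9)x^2 - (79/9)x - 2186/243


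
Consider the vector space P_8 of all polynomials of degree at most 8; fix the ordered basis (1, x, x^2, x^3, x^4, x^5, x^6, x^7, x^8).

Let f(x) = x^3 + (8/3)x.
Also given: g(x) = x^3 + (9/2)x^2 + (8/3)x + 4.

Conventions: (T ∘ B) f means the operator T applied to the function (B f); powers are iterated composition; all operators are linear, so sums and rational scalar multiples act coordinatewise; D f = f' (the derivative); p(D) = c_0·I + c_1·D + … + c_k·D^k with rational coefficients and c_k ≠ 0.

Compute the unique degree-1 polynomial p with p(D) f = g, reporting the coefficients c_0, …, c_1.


D^0 f = x^3 + (8/3)x
D^1 f = 3x^2 + 8/3
matching coefficients of g against c_0 f + c_1 Df + … from the top degree down determines the c_i
solution: c_0 = 1, c_1 = 3/2

c_0 = 1, c_1 = 3/2


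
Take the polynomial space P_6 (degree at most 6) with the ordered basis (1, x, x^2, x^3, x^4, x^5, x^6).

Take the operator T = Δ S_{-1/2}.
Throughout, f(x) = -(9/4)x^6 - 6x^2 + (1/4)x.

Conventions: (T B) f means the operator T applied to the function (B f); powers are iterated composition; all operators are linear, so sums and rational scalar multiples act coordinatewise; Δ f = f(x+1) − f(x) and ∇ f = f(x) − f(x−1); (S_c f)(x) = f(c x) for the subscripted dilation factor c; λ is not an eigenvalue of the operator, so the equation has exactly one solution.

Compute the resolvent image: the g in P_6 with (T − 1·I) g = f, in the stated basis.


g(x) = (9/4)x^6 + (27/128)x^5 + (2025/4096)x^4 + (12465/16384)x^3 + (833817/131072)x^2 + (772547/262144)x + 21293/262144

write g with unknown coordinates in the stated basis and equate coefficients in (T − 1·I) g = f
solving from the highest basis element down gives g = (9/4)x^6 + (27/128)x^5 + (2025/4096)x^4 + (12465/16384)x^3 + (833817/131072)x^2 + (772547/262144)x + 21293/262144
check: T g = (27/128)x^5 + (2025/4096)x^4 + (12465/16384)x^3 + (47385/131072)x^2 + (838083/262144)x + 21293/262144
so T g − 1·g = -(9/4)x^6 - 6x^2 + (1/4)x = f ✓


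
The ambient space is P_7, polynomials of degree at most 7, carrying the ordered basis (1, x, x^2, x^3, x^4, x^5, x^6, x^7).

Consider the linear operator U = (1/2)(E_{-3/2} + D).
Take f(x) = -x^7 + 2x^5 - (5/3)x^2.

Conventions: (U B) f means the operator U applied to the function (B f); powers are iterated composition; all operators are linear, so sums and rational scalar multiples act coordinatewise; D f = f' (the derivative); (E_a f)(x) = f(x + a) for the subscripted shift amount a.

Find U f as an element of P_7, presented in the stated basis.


E_{-3/2} f = -x^7 + (21/2)x^6 - (181/4)x^5 + (825/8)x^4 - (2115/16)x^3 + (8669/96)x^2 - (1543/64)x - 237/128
D f = -7x^6 + 10x^4 - (10/3)x
(E_{-3/2} + D) f = -x^7 + (7/2)x^6 - (181/4)x^5 + (905/8)x^4 - (2115/16)x^3 + (8669/96)x^2 - (5269/192)x - 237/128
((1/2)(E_{-3/2} + D)) f = -(1/2)x^7 + (7/4)x^6 - (181/8)x^5 + (905/16)x^4 - (2115/32)x^3 + (8669/192)x^2 - (5269/384)x - 237/256

the image equals g(x) = -(1/2)x^7 + (7/4)x^6 - (181/8)x^5 + (905/16)x^4 - (2115/32)x^3 + (8669/192)x^2 - (5269/384)x - 237/256


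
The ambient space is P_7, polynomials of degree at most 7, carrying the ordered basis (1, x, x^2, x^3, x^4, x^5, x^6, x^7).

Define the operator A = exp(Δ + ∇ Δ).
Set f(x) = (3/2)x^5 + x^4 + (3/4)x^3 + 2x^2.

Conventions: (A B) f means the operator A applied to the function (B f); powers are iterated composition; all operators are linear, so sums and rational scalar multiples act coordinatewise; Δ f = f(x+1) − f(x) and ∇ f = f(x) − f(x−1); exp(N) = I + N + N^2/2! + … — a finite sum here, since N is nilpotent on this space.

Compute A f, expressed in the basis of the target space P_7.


order-1 term: (15/2)x^4 + 49x^3 + (141/4)x^2 + (149/4)x + 45/4
order-2 term: 15x^3 + 141x^2 + (1083/4)x + 429/4
order-3 term: 15x^2 + 139x + 945/4
order-4 term: (15/2)x + 46
order-5 term: 3/2
the series for exp(Δ + ∇ Δ) f terminates at order 5
exp(Δ + ∇ Δ) f = (3/2)x^5 + (17/2)x^4 + (259/4)x^3 + (773/4)x^2 + (909/2)x + 1609/4

the image equals g(x) = (3/2)x^5 + (17/2)x^4 + (259/4)x^3 + (773/4)x^2 + (909/2)x + 1609/4


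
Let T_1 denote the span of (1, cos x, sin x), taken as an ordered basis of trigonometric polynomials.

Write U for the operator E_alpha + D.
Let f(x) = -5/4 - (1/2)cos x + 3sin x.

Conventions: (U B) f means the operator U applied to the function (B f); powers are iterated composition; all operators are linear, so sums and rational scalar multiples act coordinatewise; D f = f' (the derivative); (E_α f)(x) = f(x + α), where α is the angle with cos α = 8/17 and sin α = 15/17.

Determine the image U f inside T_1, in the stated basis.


E_alpha f = -5/4 + (41/17)cos x + (63/34)sin x
D f = 3cos x + (1/2)sin x
(E_alpha + D) f = -5/4 + (92/17)cos x + (40/17)sin x

the result is g(x) = -5/4 + (92/17)cos x + (40/17)sin x


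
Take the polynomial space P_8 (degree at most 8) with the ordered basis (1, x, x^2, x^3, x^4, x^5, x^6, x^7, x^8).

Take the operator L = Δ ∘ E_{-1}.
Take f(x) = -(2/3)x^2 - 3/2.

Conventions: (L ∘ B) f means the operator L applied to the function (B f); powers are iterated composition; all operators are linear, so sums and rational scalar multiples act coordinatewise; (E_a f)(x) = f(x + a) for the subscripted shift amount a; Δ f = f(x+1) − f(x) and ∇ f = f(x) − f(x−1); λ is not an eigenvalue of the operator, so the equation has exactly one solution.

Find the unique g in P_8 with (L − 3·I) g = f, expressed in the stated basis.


the image equals g(x) = (2/9)x^2 + (4/27)x + 77/162

write g with unknown coordinates in the stated basis and equate coefficients in (L − 3·I) g = f
solving from the highest basis element down gives g = (2/9)x^2 + (4/27)x + 77/162
check: L g = (4/9)x - 2/27
so L g − 3·g = -(2/3)x^2 - 3/2 = f ✓


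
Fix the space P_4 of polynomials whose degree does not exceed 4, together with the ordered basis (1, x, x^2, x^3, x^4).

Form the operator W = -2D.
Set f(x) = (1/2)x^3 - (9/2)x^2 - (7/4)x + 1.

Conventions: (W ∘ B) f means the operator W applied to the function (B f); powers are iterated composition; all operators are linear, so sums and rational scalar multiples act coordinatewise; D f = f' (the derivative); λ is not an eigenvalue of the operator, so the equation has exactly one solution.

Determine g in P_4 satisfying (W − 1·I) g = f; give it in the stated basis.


the result is g(x) = -(1/2)x^3 + (15/2)x^2 - (113/4)x + 111/2

write g with unknown coordinates in the stated basis and equate coefficients in (W − 1·I) g = f
solving from the highest basis element down gives g = -(1/2)x^3 + (15/2)x^2 - (113/4)x + 111/2
check: W g = 3x^2 - 30x + 113/2
so W g − 1·g = (1/2)x^3 - (9/2)x^2 - (7/4)x + 1 = f ✓


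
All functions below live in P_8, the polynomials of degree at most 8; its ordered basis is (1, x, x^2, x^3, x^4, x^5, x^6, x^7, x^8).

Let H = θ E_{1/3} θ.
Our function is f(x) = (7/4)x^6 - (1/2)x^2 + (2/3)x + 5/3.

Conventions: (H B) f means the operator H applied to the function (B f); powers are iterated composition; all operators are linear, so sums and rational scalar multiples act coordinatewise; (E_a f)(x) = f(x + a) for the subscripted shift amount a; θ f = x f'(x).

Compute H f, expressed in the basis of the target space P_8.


the result is g(x) = 63x^6 + 105x^5 + 70x^4 + (70/3)x^3 + (17/9)x^2 + (7/27)x

θ f = (21/2)x^6 - x^2 + (2/3)x
E_{1/3} θ f = (21/2)x^6 + 21x^5 + (35/2)x^4 + (70/9)x^3 + (17/18)x^2 + (7/27)x + 61/486
θ E_{1/3} θ f = 63x^6 + 105x^5 + 70x^4 + (70/3)x^3 + (17/9)x^2 + (7/27)x


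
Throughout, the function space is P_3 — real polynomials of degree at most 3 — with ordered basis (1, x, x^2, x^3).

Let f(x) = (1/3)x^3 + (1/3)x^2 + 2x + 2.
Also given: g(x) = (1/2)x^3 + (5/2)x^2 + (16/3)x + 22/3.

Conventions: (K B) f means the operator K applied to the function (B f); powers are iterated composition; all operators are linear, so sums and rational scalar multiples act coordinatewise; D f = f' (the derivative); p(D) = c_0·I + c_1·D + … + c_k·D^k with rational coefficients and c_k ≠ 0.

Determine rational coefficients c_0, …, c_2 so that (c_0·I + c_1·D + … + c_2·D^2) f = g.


D^0 f = (1/3)x^3 + (1/3)x^2 + 2x + 2
D^1 f = x^2 + (2/3)x + 2
D^2 f = 2x + 2/3
matching coefficients of g against c_0 f + c_1 Df + … from the top degree down determines the c_i
solution: c_0 = 3/2, c_1 = 2, c_2 = 1/2

p(D) = (3/2)·I + 2·D + (1/2)·D^2, i.e. c_0 = 3/2, c_1 = 2, c_2 = 1/2


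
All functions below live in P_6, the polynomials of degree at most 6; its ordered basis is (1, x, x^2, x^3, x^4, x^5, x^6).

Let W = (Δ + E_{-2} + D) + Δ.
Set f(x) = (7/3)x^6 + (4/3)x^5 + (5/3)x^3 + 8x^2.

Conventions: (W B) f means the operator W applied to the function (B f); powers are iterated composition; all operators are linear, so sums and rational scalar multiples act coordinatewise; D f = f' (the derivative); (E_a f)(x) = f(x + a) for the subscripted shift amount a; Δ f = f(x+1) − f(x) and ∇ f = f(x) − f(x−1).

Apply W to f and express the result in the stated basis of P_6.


Δ f = 14x^5 + (125/3)x^4 + 60x^3 + (160/3)x^2 + (125/3)x + 40/3
E_{-2} f = (7/3)x^6 - (80/3)x^5 + (380/3)x^4 - (955/3)x^3 + (1354/3)x^2 - (1060/3)x + 376/3
D f = 14x^5 + (20/3)x^4 + 5x^2 + 16x
(Δ + E_{-2} + D) f = (7/3)x^6 + (4/3)x^5 + 175x^4 - (775/3)x^3 + (1529/3)x^2 - (887/3)x + 416/3
Δ f = 14x^5 + (125/3)x^4 + 60x^3 + (160/3)x^2 + (125/3)x + 40/3
((Δ + E_{-2} + D) + Δ) f = (7/3)x^6 + (46/3)x^5 + (650/3)x^4 - (595/3)x^3 + 563x^2 - 254x + 152

the result is g(x) = (7/3)x^6 + (46/3)x^5 + (650/3)x^4 - (595/3)x^3 + 563x^2 - 254x + 152


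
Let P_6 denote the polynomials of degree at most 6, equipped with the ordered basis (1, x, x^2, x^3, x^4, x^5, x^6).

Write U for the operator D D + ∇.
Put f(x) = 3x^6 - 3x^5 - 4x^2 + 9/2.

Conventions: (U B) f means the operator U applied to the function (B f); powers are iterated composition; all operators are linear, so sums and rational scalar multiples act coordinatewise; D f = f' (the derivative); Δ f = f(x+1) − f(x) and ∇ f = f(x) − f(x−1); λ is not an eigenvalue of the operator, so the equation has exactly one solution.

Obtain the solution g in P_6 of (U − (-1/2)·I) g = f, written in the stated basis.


write g with unknown coordinates in the stated basis and equate coefficients in (U − (-1/2)·I) g = f
solving from the highest basis element down gives g = 6x^6 - 78x^5 + 600x^4 - 3480x^3 + 15412x^2 - 46420x + 70353
check: U g = 36x^5 - 300x^4 + 1740x^3 - 7710x^2 + 23210x - 35172
so U g − (-1/2)·g = 3x^6 - 3x^5 - 4x^2 + 9/2 = f ✓

g(x) = 6x^6 - 78x^5 + 600x^4 - 3480x^3 + 15412x^2 - 46420x + 70353


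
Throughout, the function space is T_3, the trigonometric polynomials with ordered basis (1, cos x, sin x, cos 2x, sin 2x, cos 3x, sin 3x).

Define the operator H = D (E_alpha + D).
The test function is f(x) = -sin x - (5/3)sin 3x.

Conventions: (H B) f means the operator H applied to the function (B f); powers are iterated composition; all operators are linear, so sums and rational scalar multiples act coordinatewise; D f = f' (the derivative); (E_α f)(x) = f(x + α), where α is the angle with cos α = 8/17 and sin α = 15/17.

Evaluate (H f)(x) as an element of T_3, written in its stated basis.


the result is g(x) = -(8/17)cos x + (32/17)sin x + (24440/4913)cos 3x + (71220/4913)sin 3x

E_alpha f = -(15/17)cos x - (8/17)sin x + (825/4913)cos 3x + (24440/14739)sin 3x
D f = -cos x - 5cos 3x
(E_alpha + D) f = -(32/17)cos x - (8/17)sin x - (23740/4913)cos 3x + (24440/14739)sin 3x
D (E_alpha + D) f = -(8/17)cos x + (32/17)sin x + (24440/4913)cos 3x + (71220/4913)sin 3x


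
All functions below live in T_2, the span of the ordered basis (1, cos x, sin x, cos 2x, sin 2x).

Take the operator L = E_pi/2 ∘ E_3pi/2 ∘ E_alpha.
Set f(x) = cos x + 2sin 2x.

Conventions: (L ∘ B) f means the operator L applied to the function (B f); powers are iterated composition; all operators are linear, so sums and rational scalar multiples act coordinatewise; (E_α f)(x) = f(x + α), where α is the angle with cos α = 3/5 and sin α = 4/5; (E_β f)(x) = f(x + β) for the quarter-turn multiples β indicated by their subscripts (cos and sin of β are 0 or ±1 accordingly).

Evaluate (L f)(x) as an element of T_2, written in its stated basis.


the result is g(x) = (3/5)cos x - (4/5)sin x + (48/25)cos 2x - (14/25)sin 2x

E_alpha f = (3/5)cos x - (4/5)sin x + (48/25)cos 2x - (14/25)sin 2x
E_3pi/2 E_alpha f = (4/5)cos x + (3/5)sin x - (48/25)cos 2x + (14/25)sin 2x
E_pi/2 E_3pi/2 E_alpha f = (3/5)cos x - (4/5)sin x + (48/25)cos 2x - (14/25)sin 2x


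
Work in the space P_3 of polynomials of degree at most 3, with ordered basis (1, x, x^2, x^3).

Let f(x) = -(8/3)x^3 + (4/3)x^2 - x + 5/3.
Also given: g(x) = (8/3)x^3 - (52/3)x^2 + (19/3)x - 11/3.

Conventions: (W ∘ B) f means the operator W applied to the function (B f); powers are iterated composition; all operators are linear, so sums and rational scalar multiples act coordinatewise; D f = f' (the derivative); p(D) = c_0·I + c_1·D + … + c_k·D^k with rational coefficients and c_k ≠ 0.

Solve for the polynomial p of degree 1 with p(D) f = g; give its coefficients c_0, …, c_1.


D^0 f = -(8/3)x^3 + (4/3)x^2 - x + 5/3
D^1 f = -8x^2 + (8/3)x - 1
matching coefficients of g against c_0 f + c_1 Df + … from the top degree down determines the c_i
solution: c_0 = -1, c_1 = 2

p(D) = -I + 2·D, i.e. c_0 = -1, c_1 = 2


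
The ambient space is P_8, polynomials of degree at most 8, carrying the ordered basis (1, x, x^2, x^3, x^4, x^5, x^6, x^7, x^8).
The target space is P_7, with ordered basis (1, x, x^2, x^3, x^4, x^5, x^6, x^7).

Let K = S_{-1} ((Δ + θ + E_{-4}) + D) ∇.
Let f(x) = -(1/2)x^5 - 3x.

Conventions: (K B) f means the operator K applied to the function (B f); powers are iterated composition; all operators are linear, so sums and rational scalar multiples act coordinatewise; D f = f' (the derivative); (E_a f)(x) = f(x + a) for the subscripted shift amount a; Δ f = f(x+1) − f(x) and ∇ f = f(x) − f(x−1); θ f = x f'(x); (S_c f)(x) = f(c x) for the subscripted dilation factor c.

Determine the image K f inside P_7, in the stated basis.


the image equals g(x) = -(25/2)x^4 - 40x^3 - 300x^2 - 910x - 1051

∇ f = -(5/2)x^4 + 5x^3 - 5x^2 + (5/2)x - 7/2
Δ ∇ f = -10x^3 - 5x
θ ∇ f = -10x^4 + 15x^3 - 10x^2 + (5/2)x
E_{-4} ∇ f = -(5/2)x^4 + 45x^3 - 305x^2 + (1845/2)x - 2107/2
(Δ + θ + E_{-4}) ∇ f = -(25/2)x^4 + 50x^3 - 315x^2 + 920x - 2107/2
D ∇ f = -10x^3 + 15x^2 - 10x + 5/2
((Δ + θ + E_{-4}) + D) ∇ f = -(25/2)x^4 + 40x^3 - 300x^2 + 910x - 1051
S_{-1} ((Δ + θ + E_{-4}) + D) ∇ f = -(25/2)x^4 - 40x^3 - 300x^2 - 910x - 1051


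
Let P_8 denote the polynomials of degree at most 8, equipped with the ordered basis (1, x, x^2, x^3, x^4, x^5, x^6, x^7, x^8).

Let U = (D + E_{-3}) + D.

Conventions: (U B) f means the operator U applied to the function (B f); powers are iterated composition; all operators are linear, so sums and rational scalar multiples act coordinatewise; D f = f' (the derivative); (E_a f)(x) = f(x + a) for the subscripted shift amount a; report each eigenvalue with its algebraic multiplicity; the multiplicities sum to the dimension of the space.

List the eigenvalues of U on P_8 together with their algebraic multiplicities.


λ = 1 (multiplicity 9)

image of 1: 1
image of x: x - 1
image of x^2: x^2 - 2x + 9
image of x^3: x^3 - 3x^2 + 27x - 27
image of x^4: x^4 - 4x^3 + 54x^2 - 108x + 81
image of x^5: x^5 - 5x^4 + 90x^3 - 270x^2 + 405x - 243
image of x^6: x^6 - 6x^5 + 135x^4 - 540x^3 + 1215x^2 - 1458x + 729
image of x^7: x^7 - 7x^6 + 189x^5 - 945x^4 + 2835x^3 - 5103x^2 + 5103x - 2187
image of x^8: x^8 - 8x^7 + 252x^6 - 1512x^5 + 5670x^4 - 13608x^3 + 20412x^2 - 17496x + 6561
the matrix is upper triangular; its diagonal is (1, 1, 1, 1, 1, 1, 1, 1, 1)
for a triangular matrix the eigenvalues are the diagonal entries, with algebraic multiplicity their repetition count


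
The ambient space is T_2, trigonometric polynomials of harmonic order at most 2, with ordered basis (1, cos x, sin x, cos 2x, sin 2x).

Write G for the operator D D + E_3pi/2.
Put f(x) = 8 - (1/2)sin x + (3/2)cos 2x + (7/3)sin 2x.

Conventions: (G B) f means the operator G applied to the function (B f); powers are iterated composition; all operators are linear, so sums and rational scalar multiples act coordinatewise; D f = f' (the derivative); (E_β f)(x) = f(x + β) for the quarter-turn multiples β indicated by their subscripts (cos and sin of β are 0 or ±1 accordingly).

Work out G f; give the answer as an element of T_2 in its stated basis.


D f = -(1/2)cos x + (14/3)cos 2x - 3sin 2x
D D f = (1/2)sin x - 6cos 2x - (28/3)sin 2x
E_3pi/2 f = 8 + (1/2)cos x - (3/2)cos 2x - (7/3)sin 2x
(D D + E_3pi/2) f = 8 + (1/2)cos x + (1/2)sin x - (15/2)cos 2x - (35/3)sin 2x

the result is g(x) = 8 + (1/2)cos x + (1/2)sin x - (15/2)cos 2x - (35/3)sin 2x


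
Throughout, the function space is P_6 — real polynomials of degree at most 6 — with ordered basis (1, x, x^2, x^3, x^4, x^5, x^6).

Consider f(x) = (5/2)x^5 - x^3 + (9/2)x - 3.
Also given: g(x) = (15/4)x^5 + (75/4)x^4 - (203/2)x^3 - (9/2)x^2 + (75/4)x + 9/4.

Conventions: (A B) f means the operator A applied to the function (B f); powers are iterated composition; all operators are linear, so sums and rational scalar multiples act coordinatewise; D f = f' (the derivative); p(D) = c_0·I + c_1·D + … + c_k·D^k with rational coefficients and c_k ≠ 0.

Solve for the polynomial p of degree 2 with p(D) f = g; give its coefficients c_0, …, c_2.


c_0 = 3/2, c_1 = 3/2, c_2 = -2

D^0 f = (5/2)x^5 - x^3 + (9/2)x - 3
D^1 f = (25/2)x^4 - 3x^2 + 9/2
D^2 f = 50x^3 - 6x
matching coefficients of g against c_0 f + c_1 Df + … from the top degree down determines the c_i
solution: c_0 = 3/2, c_1 = 3/2, c_2 = -2


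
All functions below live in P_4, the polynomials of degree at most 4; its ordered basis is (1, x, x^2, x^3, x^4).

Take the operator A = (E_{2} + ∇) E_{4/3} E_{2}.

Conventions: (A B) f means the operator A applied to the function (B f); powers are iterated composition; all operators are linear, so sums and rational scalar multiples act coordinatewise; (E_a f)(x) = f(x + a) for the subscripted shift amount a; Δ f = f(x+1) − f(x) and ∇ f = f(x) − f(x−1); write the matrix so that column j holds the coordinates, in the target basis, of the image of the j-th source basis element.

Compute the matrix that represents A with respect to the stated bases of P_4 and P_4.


image of 1: 1
image of x: x + 19/3
image of x^2: x^2 + (38/3)x + 307/9
image of x^3: x^3 + 19x^2 + (307/3)x + 4753/27
image of x^4: x^4 + (76/3)x^3 + (614/3)x^2 + (19012/27)x + 73135/81
each image's coordinates form column j of the matrix

the matrix is [[1, 19/3, 307/9, 4753/27, 73135/81]; [0, 1, 38/3, 307/3, 19012/27]; [0, 0, 1, 19, 614/3]; [0, 0, 0, 1, 76/3]; [0, 0, 0, 0, 1]] (rows listed top to bottom)


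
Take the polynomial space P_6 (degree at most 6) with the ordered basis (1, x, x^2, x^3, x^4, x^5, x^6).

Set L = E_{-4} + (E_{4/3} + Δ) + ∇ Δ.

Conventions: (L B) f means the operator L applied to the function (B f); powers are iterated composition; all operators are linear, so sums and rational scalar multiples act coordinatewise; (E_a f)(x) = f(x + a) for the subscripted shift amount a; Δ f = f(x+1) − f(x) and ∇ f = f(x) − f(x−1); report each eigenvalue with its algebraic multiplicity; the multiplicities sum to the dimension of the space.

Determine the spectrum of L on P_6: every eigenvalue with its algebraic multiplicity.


image of 1: 2
image of x: 2x - 5/3
image of x^2: 2x^2 - (10/3)x + 187/9
image of x^3: 2x^3 - 5x^2 + (187/3)x - 1637/27
image of x^4: 2x^4 - (20/3)x^3 + (374/3)x^2 - (6548/27)x + 21235/81
image of x^5: 2x^5 - (25/3)x^4 + (1870/9)x^3 - (16370/27)x^2 + (106175/81)x - 247565/243
image of x^6: 2x^6 - 10x^5 + (935/3)x^4 - (32740/27)x^3 + (106175/27)x^2 - (495130/81)x + 2992267/729
the matrix is upper triangular; its diagonal is (2, 2, 2, 2, 2, 2, 2)
for a triangular matrix the eigenvalues are the diagonal entries, with algebraic multiplicity their repetition count

λ = 2 (multiplicity 7)


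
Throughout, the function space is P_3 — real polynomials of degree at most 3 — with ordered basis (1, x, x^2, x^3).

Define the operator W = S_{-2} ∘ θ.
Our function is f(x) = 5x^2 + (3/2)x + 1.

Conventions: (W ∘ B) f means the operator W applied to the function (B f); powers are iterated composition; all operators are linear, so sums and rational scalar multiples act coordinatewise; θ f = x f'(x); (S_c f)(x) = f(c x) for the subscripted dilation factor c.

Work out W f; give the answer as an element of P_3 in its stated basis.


θ f = 10x^2 + (3/2)x
S_{-2} θ f = 40x^2 - 3x

g(x) = 40x^2 - 3x


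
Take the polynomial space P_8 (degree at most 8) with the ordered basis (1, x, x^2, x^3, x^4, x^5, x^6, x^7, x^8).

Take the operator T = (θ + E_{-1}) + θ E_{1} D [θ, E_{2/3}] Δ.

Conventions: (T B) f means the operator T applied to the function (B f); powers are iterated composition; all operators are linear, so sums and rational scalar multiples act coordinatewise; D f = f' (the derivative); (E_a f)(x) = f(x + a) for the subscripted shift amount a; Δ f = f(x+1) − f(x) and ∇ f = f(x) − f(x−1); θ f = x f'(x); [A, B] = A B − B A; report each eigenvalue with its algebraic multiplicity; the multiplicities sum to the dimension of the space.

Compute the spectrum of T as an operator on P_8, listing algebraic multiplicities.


image of 1: 1
image of x: 2x - 1
image of x^2: 3x^2 - 2x + 1
image of x^3: 4x^3 - 3x^2 + 3x - 1
image of x^4: 5x^4 - 4x^3 + 6x^2 - 20x + 1
image of x^5: 6x^5 - 5x^4 + 10x^3 - 90x^2 - (505/3)x - 1
image of x^6: 7x^6 - 6x^5 + 15x^4 - 260x^3 - 1025x^2 - (3458/3)x + 1
image of x^7: 8x^7 - 7x^6 + 21x^5 - 595x^4 - 3605x^3 - (24143/3)x^2 - (161791/27)x - 1
image of x^8: 9x^8 - 8x^7 + 28x^6 - 1176x^5 - (28910/3)x^4 - (96488/3)x^3 - (1295084/27)x^2 - (2213992/81)x + 1
the matrix is upper triangular; its diagonal is (1, 2, 3, 4, 5, 6, 7, 8, 9)
for a triangular matrix the eigenvalues are the diagonal entries, with algebraic multiplicity their repetition count

λ = 1 (multiplicity 1), λ = 2 (multiplicity 1), λ = 3 (multiplicity 1), λ = 4 (multiplicity 1), λ = 5 (multiplicity 1), λ = 6 (multiplicity 1), λ = 7 (multiplicity 1), λ = 8 (multiplicity 1), λ = 9 (multiplicity 1)


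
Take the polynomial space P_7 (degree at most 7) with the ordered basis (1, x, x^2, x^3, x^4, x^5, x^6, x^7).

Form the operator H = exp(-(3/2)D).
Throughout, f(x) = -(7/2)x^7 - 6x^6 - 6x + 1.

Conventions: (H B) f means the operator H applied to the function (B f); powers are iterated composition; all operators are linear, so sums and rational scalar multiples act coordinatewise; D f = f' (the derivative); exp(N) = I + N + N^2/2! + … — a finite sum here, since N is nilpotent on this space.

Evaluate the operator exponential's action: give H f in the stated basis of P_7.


g(x) = -(7/2)x^7 + (123/4)x^6 - (891/8)x^5 + (3375/16)x^4 - (6885/32)x^3 + (6561/64)x^2 - (1497/128)x + 373/256

order-1 term: (147/4)x^6 + 54x^5 + 9
order-2 term: -(1323/8)x^5 - (405/2)x^4
order-3 term: (6615/16)x^4 + 405x^3
order-4 term: -(19845/32)x^3 - (3645/8)x^2
order-5 term: (35721/64)x^2 + (2187/8)x
order-6 term: -(35721/128)x - 2187/32
order-7 term: 15309/256
the series for exp(-(3/2)D) f terminates at order 7
exp(-(3/2)D) f = -(7/2)x^7 + (123/4)x^6 - (891/8)x^5 + (3375/16)x^4 - (6885/32)x^3 + (6561/64)x^2 - (1497/128)x + 373/256
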